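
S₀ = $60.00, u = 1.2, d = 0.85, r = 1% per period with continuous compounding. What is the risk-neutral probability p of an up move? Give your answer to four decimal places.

p = 0.4573

Risk-neutral probability p = (e^0.01 − 0.85)/(1.2 − 0.85) = 0.1601/0.3500 = 0.4573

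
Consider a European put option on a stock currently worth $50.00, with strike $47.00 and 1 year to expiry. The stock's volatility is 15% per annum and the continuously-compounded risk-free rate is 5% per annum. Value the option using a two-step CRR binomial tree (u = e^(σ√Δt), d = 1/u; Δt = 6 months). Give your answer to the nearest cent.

$1.04

CRR parameters: u = e^(σ√Δt) = e^(0.15·√0.5) = 1.1119, d = 1/u = 0.8994
Per-period rate: rΔt = 0.05·0.5 = 0.025, so R = e^0.025 = 1.0253
Risk-neutral probability p = (e^0.025 − 0.8994)/(1.1119 − 0.8994) = 0.1259/0.2125 = 0.5926
Terminal stock prices: S_uu = 61.82, S_ud = 50, S_dd = 40.44
Terminal payoffs (K − S): max(-14.82, 0) = 0, max(-3, 0) = 0, max(6.557, 0) = 6.557
Node u (S = 55.59): V_u = e^(−0.025)·[0.5926·0.0000 + 0.4074·0.0000] = 0.0000
Node d (S = 44.97): V_d = e^(−0.025)·[0.5926·0.0000 + 0.4074·6.5571] = 2.6053
Node 0 (S = 50): V_0 = e^(−0.025)·[0.5926·0.0000 + 0.4074·2.6053] = 1.0351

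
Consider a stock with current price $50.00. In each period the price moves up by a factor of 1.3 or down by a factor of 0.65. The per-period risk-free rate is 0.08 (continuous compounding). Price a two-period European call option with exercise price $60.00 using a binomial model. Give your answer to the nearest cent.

$9.28

Risk-neutral probability p = (e^0.08 − 0.65)/(1.3 − 0.65) = 0.4333/0.6500 = 0.6666
Terminal stock prices: S_uu = 84.5, S_ud = 42.25, S_dd = 21.13
Terminal payoffs (S − K): max(24.5, 0) = 24.5, max(-17.75, 0) = 0, max(-38.88, 0) = 0
Node u (S = 65): V_u = e^(−0.08)·[0.6666·24.5000 + 0.3334·0.0000] = 15.0760
Node d (S = 32.5): V_d = e^(−0.08)·[0.6666·0.0000 + 0.3334·0.0000] = 0.0000
Node 0 (S = 50): V_0 = e^(−0.08)·[0.6666·15.0760 + 0.3334·0.0000] = 9.2769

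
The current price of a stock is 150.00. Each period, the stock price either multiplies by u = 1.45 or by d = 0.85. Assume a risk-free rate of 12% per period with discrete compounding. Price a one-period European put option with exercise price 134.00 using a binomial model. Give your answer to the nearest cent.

3.19

Risk-neutral probability p = (1 + 0.12 − 0.85)/(1.45 − 0.85) = 0.2700/0.6000 = 0.4500
Terminal stock prices: S_u = 217.5, S_d = 127.5
Terminal payoffs (K − S): max(-83.5, 0) = 0, max(6.5, 0) = 6.5
Node 0 (S = 150): V_0 = 1/1.12·[0.4500·0.0000 + 0.5500·6.5000] = 3.1920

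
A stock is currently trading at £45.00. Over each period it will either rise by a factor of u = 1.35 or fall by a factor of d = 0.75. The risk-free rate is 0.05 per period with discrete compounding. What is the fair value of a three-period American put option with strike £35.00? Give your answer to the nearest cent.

Risk-neutral probability p = (1 + 0.05 − 0.75)/(1.35 − 0.75) = 0.3000/0.6000 = 0.5000
Terminal stock prices: S_uuu = 110.7, S_uud = 61.51, S_udd = 34.17, S_ddd = 18.98
Terminal payoffs (K − S): max(-75.72, 0) = 0, max(-26.51, 0) = 0, max(0.8281, 0) = 0.8281, max(16.02, 0) = 16.02
Node uu (S = 82.01): continuation = 1/1.05·[0.5000·0.0000 + 0.5000·0.0000] = 0.0000; exercise value = 0.0000 ≤ continuation, so V_uu = 0.0000
Node ud (S = 45.56): continuation = 1/1.05·[0.5000·0.0000 + 0.5000·0.8281] = 0.3943; exercise value = 0.0000 ≤ continuation, so V_ud = 0.3943
Node dd (S = 25.31): continuation = 1/1.05·[0.5000·0.8281 + 0.5000·16.0156] = 8.0208; exercise value = 9.6875 > continuation, so V_dd = 9.6875 (exercise)
Node u (S = 60.75): continuation = 1/1.05·[0.5000·0.0000 + 0.5000·0.3943] = 0.1878; exercise value = 0.0000 ≤ continuation, so V_u = 0.1878
Node d (S = 33.75): continuation = 1/1.05·[0.5000·0.3943 + 0.5000·9.6875] = 4.8009; exercise value = 1.2500 ≤ continuation, so V_d = 4.8009
Node 0 (S = 45): continuation = 1/1.05·[0.5000·0.1878 + 0.5000·4.8009] = 2.3756; exercise value = 0.0000 ≤ continuation, so V_0 = 2.3756

£2.38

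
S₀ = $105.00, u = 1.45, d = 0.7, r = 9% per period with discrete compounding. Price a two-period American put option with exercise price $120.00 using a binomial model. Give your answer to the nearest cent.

$23.30

Risk-neutral probability p = (1 + 0.09 − 0.7)/(1.45 − 0.7) = 0.3900/0.7500 = 0.5200
Terminal stock prices: S_uu = 220.8, S_ud = 106.6, S_dd = 51.45
Terminal payoffs (K − S): max(-100.8, 0) = 0, max(13.43, 0) = 13.43, max(68.55, 0) = 68.55
Node u (S = 152.2): continuation = 1/1.09·[0.5200·0.0000 + 0.4800·13.4250] = 5.9119; exercise value = 0.0000 ≤ continuation, so V_u = 5.9119
Node d (S = 73.5): continuation = 1/1.09·[0.5200·13.4250 + 0.4800·68.5500] = 36.5917; exercise value = 46.5000 > continuation, so V_d = 46.5000 (exercise)
Node 0 (S = 105): continuation = 1/1.09·[0.5200·5.9119 + 0.4800·46.5000] = 23.2974; exercise value = 15.0000 ≤ continuation, so V_0 = 23.2974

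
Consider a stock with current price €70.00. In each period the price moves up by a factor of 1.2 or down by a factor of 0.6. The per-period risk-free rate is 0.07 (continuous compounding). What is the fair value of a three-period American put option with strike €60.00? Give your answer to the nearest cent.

€4.96

Risk-neutral probability p = (e^0.07 − 0.6)/(1.2 − 0.6) = 0.4725/0.6000 = 0.7875
Terminal stock prices: S_uuu = 121, S_uud = 60.48, S_udd = 30.24, S_ddd = 15.12
Terminal payoffs (K − S): max(-60.96, 0) = 0, max(-0.48, 0) = 0, max(29.76, 0) = 29.76, max(44.88, 0) = 44.88
Node uu (S = 100.8): continuation = e^(−0.07)·[0.7875·0.0000 + 0.2125·0.0000] = 0.0000; exercise value = 0.0000 ≤ continuation, so V_uu = 0.0000
Node ud (S = 50.4): continuation = e^(−0.07)·[0.7875·0.0000 + 0.2125·29.7600] = 5.8961; exercise value = 9.6000 > continuation, so V_ud = 9.6000 (exercise)
Node dd (S = 25.2): continuation = e^(−0.07)·[0.7875·29.7600 + 0.2125·44.8800] = 30.7436; exercise value = 34.8000 > continuation, so V_dd = 34.8000 (exercise)
Node u (S = 84): continuation = e^(−0.07)·[0.7875·0.0000 + 0.2125·9.6000] = 1.9020; exercise value = 0.0000 ≤ continuation, so V_u = 1.9020
Node d (S = 42): continuation = e^(−0.07)·[0.7875·9.6000 + 0.2125·34.8000] = 13.9436; exercise value = 18.0000 > continuation, so V_d = 18.0000 (exercise)
Node 0 (S = 70): continuation = e^(−0.07)·[0.7875·1.9020 + 0.2125·18.0000] = 4.9627; exercise value = 0.0000 ≤ continuation, so V_0 = 4.9627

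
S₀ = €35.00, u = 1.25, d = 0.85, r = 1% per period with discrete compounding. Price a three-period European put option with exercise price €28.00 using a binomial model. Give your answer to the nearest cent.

Risk-neutral probability p = (1 + 0.01 − 0.85)/(1.25 − 0.85) = 0.1600/0.4000 = 0.4000
Terminal stock prices: S_uuu = 68.36, S_uud = 46.48, S_udd = 31.61, S_ddd = 21.49
Terminal payoffs (K − S): max(-40.36, 0) = 0, max(-18.48, 0) = 0, max(-3.609, 0) = 0, max(6.506, 0) = 6.506
Node uu (S = 54.69): V_uu = 1/1.01·[0.4000·0.0000 + 0.6000·0.0000] = 0.0000
Node ud (S = 37.19): V_ud = 1/1.01·[0.4000·0.0000 + 0.6000·0.0000] = 0.0000
Node dd (S = 25.29): V_dd = 1/1.01·[0.4000·0.0000 + 0.6000·6.5056] = 3.8647
Node u (S = 43.75): V_u = 1/1.01·[0.4000·0.0000 + 0.6000·0.0000] = 0.0000
Node d (S = 29.75): V_d = 1/1.01·[0.4000·0.0000 + 0.6000·3.8647] = 2.2959
Node 0 (S = 35): V_0 = 1/1.01·[0.4000·0.0000 + 0.6000·2.2959] = 1.3639

€1.36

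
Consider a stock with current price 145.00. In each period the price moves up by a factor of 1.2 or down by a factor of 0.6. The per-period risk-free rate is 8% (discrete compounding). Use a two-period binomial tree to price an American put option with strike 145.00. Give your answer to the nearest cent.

Risk-neutral probability p = (1 + 0.08 − 0.6)/(1.2 − 0.6) = 0.4800/0.6000 = 0.8000
Terminal stock prices: S_uu = 208.8, S_ud = 104.4, S_dd = 52.2
Terminal payoffs (K − S): max(-63.8, 0) = 0, max(40.6, 0) = 40.6, max(92.8, 0) = 92.8
Node u (S = 174): continuation = 1/1.08·[0.8000·0.0000 + 0.2000·40.6000] = 7.5185; exercise value = 0.0000 ≤ continuation, so V_u = 7.5185
Node d (S = 87): continuation = 1/1.08·[0.8000·40.6000 + 0.2000·92.8000] = 47.2593; exercise value = 58.0000 > continuation, so V_d = 58.0000 (exercise)
Node 0 (S = 145): continuation = 1/1.08·[0.8000·7.5185 + 0.2000·58.0000] = 16.3100; exercise value = 0.0000 ≤ continuation, so V_0 = 16.3100

16.31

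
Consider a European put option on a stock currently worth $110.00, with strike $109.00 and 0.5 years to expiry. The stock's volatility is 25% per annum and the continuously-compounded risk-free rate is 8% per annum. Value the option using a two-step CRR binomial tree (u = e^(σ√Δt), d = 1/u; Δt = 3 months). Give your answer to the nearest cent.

CRR parameters: u = e^(σ√Δt) = e^(0.25·√0.25) = 1.1331, d = 1/u = 0.8825
Per-period rate: rΔt = 0.08·0.25 = 0.02, so R = e^0.02 = 1.0202
Risk-neutral probability p = (e^0.02 − 0.8825)/(1.1331 − 0.8825) = 0.1377/0.2507 = 0.5494
Terminal stock prices: S_uu = 141.2, S_ud = 110, S_dd = 85.67
Terminal payoffs (K − S): max(-32.24, 0) = 0, max(-1, 0) = 0, max(23.33, 0) = 23.33
Node u (S = 124.6): V_u = e^(−0.02)·[0.5494·0.0000 + 0.4506·0.0000] = 0.0000
Node d (S = 97.07): V_d = e^(−0.02)·[0.5494·0.0000 + 0.4506·23.3319] = 10.3055
Node 0 (S = 110): V_0 = e^(−0.02)·[0.5494·0.0000 + 0.4506·10.3055] = 4.5519

$4.55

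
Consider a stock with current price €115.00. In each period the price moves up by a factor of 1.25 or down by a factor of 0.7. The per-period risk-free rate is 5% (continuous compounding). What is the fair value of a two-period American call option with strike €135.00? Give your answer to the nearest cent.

€16.49

Risk-neutral probability p = (e^0.05 − 0.7)/(1.25 − 0.7) = 0.3513/0.5500 = 0.6387
Terminal stock prices: S_uu = 179.7, S_ud = 100.6, S_dd = 56.35
Terminal payoffs (S − K): max(44.69, 0) = 44.69, max(-34.38, 0) = 0, max(-78.65, 0) = 0
Node u (S = 143.8): continuation = e^(−0.05)·[0.6387·44.6875 + 0.3613·0.0000] = 27.1488; exercise value = 8.7500 ≤ continuation, so V_u = 27.1488
Node d (S = 80.5): continuation = e^(−0.05)·[0.6387·0.0000 + 0.3613·0.0000] = 0.0000; exercise value = 0.0000 ≤ continuation, so V_d = 0.0000
Node 0 (S = 115): continuation = e^(−0.05)·[0.6387·27.1488 + 0.3613·0.0000] = 16.4936; exercise value = 0.0000 ≤ continuation, so V_0 = 16.4936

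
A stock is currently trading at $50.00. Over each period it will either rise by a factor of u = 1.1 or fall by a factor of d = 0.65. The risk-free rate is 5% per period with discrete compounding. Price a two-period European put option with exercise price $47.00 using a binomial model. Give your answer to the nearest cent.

Risk-neutral probability p = (1 + 0.05 − 0.65)/(1.1 − 0.65) = 0.4000/0.4500 = 0.8889
Terminal stock prices: S_uu = 60.5, S_ud = 35.75, S_dd = 21.13
Terminal payoffs (K − S): max(-13.5, 0) = 0, max(11.25, 0) = 11.25, max(25.87, 0) = 25.87
Node u (S = 55): V_u = 1/1.05·[0.8889·0.0000 + 0.1111·11.2500] = 1.1905
Node d (S = 32.5): V_d = 1/1.05·[0.8889·11.2500 + 0.1111·25.8750] = 12.2619
Node 0 (S = 50): V_0 = 1/1.05·[0.8889·1.1905 + 0.1111·12.2619] = 2.3054

$2.31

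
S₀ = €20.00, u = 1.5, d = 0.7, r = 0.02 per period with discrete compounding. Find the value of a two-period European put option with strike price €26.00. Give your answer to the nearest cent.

€7.91

Risk-neutral probability p = (1 + 0.02 − 0.7)/(1.5 − 0.7) = 0.3200/0.8000 = 0.4000
Terminal stock prices: S_uu = 45, S_ud = 21, S_dd = 9.8
Terminal payoffs (K − S): max(-19, 0) = 0, max(5, 0) = 5, max(16.2, 0) = 16.2
Node u (S = 30): V_u = 1/1.02·[0.4000·0.0000 + 0.6000·5.0000] = 2.9412
Node d (S = 14): V_d = 1/1.02·[0.4000·5.0000 + 0.6000·16.2000] = 11.4902
Node 0 (S = 20): V_0 = 1/1.02·[0.4000·2.9412 + 0.6000·11.4902] = 7.9123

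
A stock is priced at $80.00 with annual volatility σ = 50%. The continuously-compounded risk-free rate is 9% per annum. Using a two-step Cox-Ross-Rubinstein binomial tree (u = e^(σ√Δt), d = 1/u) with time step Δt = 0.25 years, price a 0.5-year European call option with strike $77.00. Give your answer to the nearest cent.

CRR parameters: u = e^(σ√Δt) = e^(0.5·√0.25) = 1.2840, d = 1/u = 0.7788
Per-period rate: rΔt = 0.09·0.25 = 0.0225, so R = e^0.0225 = 1.0228
Risk-neutral probability p = (e^0.0225 − 0.7788)/(1.2840 − 0.7788) = 0.2440/0.5052 = 0.4829
Terminal stock prices: S_uu = 131.9, S_ud = 80, S_dd = 48.52
Terminal payoffs (S − K): max(54.9, 0) = 54.9, max(3, 0) = 3, max(-28.48, 0) = 0
Node u (S = 102.7): V_u = e^(−0.0225)·[0.4829·54.8977 + 0.5171·3.0000] = 27.4352
Node d (S = 62.3): V_d = e^(−0.0225)·[0.4829·3.0000 + 0.5171·0.0000] = 1.4164
Node 0 (S = 80): V_0 = e^(−0.0225)·[0.4829·27.4352 + 0.5171·1.4164] = 13.6689

$13.67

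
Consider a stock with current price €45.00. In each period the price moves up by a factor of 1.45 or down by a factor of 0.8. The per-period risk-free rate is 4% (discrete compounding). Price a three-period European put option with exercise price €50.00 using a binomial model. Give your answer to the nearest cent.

€9.24

Risk-neutral probability p = (1 + 0.04 − 0.8)/(1.45 − 0.8) = 0.2400/0.6500 = 0.3692
Terminal stock prices: S_uuu = 137.2, S_uud = 75.69, S_udd = 41.76, S_ddd = 23.04
Terminal payoffs (K − S): max(-87.19, 0) = 0, max(-25.69, 0) = 0, max(8.24, 0) = 8.24, max(26.96, 0) = 26.96
Node uu (S = 94.61): V_uu = 1/1.04·[0.3692·0.0000 + 0.6308·0.0000] = 0.0000
Node ud (S = 52.2): V_ud = 1/1.04·[0.3692·0.0000 + 0.6308·8.2400] = 4.9976
Node dd (S = 28.8): V_dd = 1/1.04·[0.3692·8.2400 + 0.6308·26.9600] = 19.2769
Node u (S = 65.25): V_u = 1/1.04·[0.3692·0.0000 + 0.6308·4.9976] = 3.0311
Node d (S = 36): V_d = 1/1.04·[0.3692·4.9976 + 0.6308·19.2769] = 13.4659
Node 0 (S = 45): V_0 = 1/1.04·[0.3692·3.0311 + 0.6308·13.4659] = 9.2433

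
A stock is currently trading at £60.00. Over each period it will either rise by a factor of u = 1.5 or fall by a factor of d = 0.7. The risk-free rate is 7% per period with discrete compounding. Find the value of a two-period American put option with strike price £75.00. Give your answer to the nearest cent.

Risk-neutral probability p = (1 + 0.07 − 0.7)/(1.5 − 0.7) = 0.3700/0.8000 = 0.4625
Terminal stock prices: S_uu = 135, S_ud = 63, S_dd = 29.4
Terminal payoffs (K − S): max(-60, 0) = 0, max(12, 0) = 12, max(45.6, 0) = 45.6
Node u (S = 90): continuation = 1/1.07·[0.4625·0.0000 + 0.5375·12.0000] = 6.0280; exercise value = 0.0000 ≤ continuation, so V_u = 6.0280
Node d (S = 42): continuation = 1/1.07·[0.4625·12.0000 + 0.5375·45.6000] = 28.0935; exercise value = 33.0000 > continuation, so V_d = 33.0000 (exercise)
Node 0 (S = 60): continuation = 1/1.07·[0.4625·6.0280 + 0.5375·33.0000] = 19.1827; exercise value = 15.0000 ≤ continuation, so V_0 = 19.1827

£19.18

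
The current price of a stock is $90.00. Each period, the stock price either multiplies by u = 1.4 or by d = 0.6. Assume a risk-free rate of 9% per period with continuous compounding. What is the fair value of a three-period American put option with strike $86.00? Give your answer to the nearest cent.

Risk-neutral probability p = (e^0.09 − 0.6)/(1.4 − 0.6) = 0.4942/0.8000 = 0.6177
Terminal stock prices: S_uuu = 247, S_uud = 105.8, S_udd = 45.36, S_ddd = 19.44
Terminal payoffs (K − S): max(-161, 0) = 0, max(-19.84, 0) = 0, max(40.64, 0) = 40.64, max(66.56, 0) = 66.56
Node uu (S = 176.4): continuation = e^(−0.09)·[0.6177·0.0000 + 0.3823·0.0000] = 0.0000; exercise value = 0.0000 ≤ continuation, so V_uu = 0.0000
Node ud (S = 75.6): continuation = e^(−0.09)·[0.6177·0.0000 + 0.3823·40.6400] = 14.1988; exercise value = 10.4000 ≤ continuation, so V_ud = 14.1988
Node dd (S = 32.4): continuation = e^(−0.09)·[0.6177·40.6400 + 0.3823·66.5600] = 46.1981; exercise value = 53.6000 > continuation, so V_dd = 53.6000 (exercise)
Node u (S = 126): continuation = e^(−0.09)·[0.6177·0.0000 + 0.3823·14.1988] = 4.9608; exercise value = 0.0000 ≤ continuation, so V_u = 4.9608
Node d (S = 54): continuation = e^(−0.09)·[0.6177·14.1988 + 0.3823·53.6000] = 26.7427; exercise value = 32.0000 > continuation, so V_d = 32.0000 (exercise)
Node 0 (S = 90): continuation = e^(−0.09)·[0.6177·4.9608 + 0.3823·32.0000] = 13.9808; exercise value = 0.0000 ≤ continuation, so V_0 = 13.9808

$13.98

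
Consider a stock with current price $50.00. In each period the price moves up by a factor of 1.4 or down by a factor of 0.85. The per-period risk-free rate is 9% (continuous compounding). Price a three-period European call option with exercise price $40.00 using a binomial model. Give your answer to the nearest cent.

Risk-neutral probability p = (e^0.09 − 0.85)/(1.4 − 0.85) = 0.2442/0.5500 = 0.4440
Terminal stock prices: S_uuu = 137.2, S_uud = 83.3, S_udd = 50.57, S_ddd = 30.71
Terminal payoffs (S − K): max(97.2, 0) = 97.2, max(43.3, 0) = 43.3, max(10.57, 0) = 10.57, max(-9.294, 0) = 0
Node uu (S = 98): V_uu = e^(−0.09)·[0.4440·97.2000 + 0.5560·43.3000] = 61.4428
Node ud (S = 59.5): V_ud = e^(−0.09)·[0.4440·43.3000 + 0.5560·10.5750] = 22.9428
Node dd (S = 36.12): V_dd = e^(−0.09)·[0.4440·10.5750 + 0.5560·0.0000] = 4.2907
Node u (S = 70): V_u = e^(−0.09)·[0.4440·61.4428 + 0.5560·22.9428] = 36.5892
Node d (S = 42.5): V_d = e^(−0.09)·[0.4440·22.9428 + 0.5560·4.2907] = 11.4894
Node 0 (S = 50): V_0 = e^(−0.09)·[0.4440·36.5892 + 0.5560·11.4894] = 20.6846

$20.68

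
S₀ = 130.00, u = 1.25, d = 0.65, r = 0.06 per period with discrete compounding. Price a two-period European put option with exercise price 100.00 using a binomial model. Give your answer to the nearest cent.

4.02

Risk-neutral probability p = (1 + 0.06 − 0.65)/(1.25 − 0.65) = 0.4100/0.6000 = 0.6833
Terminal stock prices: S_uu = 203.1, S_ud = 105.6, S_dd = 54.93
Terminal payoffs (K − S): max(-103.1, 0) = 0, max(-5.625, 0) = 0, max(45.07, 0) = 45.07
Node u (S = 162.5): V_u = 1/1.06·[0.6833·0.0000 + 0.3167·0.0000] = 0.0000
Node d (S = 84.5): V_d = 1/1.06·[0.6833·0.0000 + 0.3167·45.0750] = 13.4658
Node 0 (S = 130): V_0 = 1/1.06·[0.6833·0.0000 + 0.3167·13.4658] = 4.0228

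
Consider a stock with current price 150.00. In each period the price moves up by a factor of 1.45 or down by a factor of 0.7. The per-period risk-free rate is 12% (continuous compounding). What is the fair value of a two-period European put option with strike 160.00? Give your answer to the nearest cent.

15.57

Risk-neutral probability p = (e^0.12 − 0.7)/(1.45 − 0.7) = 0.4275/0.7500 = 0.5700
Terminal stock prices: S_uu = 315.4, S_ud = 152.2, S_dd = 73.5
Terminal payoffs (K − S): max(-155.4, 0) = 0, max(7.75, 0) = 7.75, max(86.5, 0) = 86.5
Node u (S = 217.5): V_u = e^(−0.12)·[0.5700·0.0000 + 0.4300·7.7500] = 2.9557
Node d (S = 105): V_d = e^(−0.12)·[0.5700·7.7500 + 0.4300·86.5000] = 36.9073
Node 0 (S = 150): V_0 = e^(−0.12)·[0.5700·2.9557 + 0.4300·36.9073] = 15.5699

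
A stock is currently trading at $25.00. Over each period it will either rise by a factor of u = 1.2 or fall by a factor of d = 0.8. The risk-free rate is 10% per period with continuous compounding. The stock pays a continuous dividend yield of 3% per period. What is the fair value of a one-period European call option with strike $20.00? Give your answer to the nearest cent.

$6.16

Per-period risk-free factor R = e^0.1 = 1.1052; dividend-adjusted growth = e^(0.1−0.03) = 1.0725.
Risk-neutral probability p = (1.0725 − 0.8)/(1.2 − 0.8) = 0.2725/0.4000 = 0.6813
Terminal stock prices: S_u = 30, S_d = 20
Terminal payoffs (S − K): max(10, 0) = 10, max(0, 0) = 0
Node 0 (S = 25): V_0 = e^(−0.1)·[0.6813·10.0000 + 0.3187·0.0000] = 6.1644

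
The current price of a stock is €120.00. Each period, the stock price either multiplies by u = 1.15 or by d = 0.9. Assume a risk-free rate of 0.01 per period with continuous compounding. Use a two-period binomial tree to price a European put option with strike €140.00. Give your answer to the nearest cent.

Risk-neutral probability p = (e^0.01 − 0.9)/(1.15 − 0.9) = 0.1101/0.2500 = 0.4402
Terminal stock prices: S_uu = 158.7, S_ud = 124.2, S_dd = 97.2
Terminal payoffs (K − S): max(-18.7, 0) = 0, max(15.8, 0) = 15.8, max(42.8, 0) = 42.8
Node u (S = 138): V_u = e^(−0.01)·[0.4402·0.0000 + 0.5598·15.8000] = 8.7568
Node d (S = 108): V_d = e^(−0.01)·[0.4402·15.8000 + 0.5598·42.8000] = 30.6070
Node 0 (S = 120): V_0 = e^(−0.01)·[0.4402·8.7568 + 0.5598·30.6070] = 20.7797

€20.78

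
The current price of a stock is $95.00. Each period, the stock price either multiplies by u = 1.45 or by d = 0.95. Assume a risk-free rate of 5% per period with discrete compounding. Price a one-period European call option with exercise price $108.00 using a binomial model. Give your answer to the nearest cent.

Risk-neutral probability p = (1 + 0.05 − 0.95)/(1.45 − 0.95) = 0.1000/0.5000 = 0.2000
Terminal stock prices: S_u = 137.8, S_d = 90.25
Terminal payoffs (S − K): max(29.75, 0) = 29.75, max(-17.75, 0) = 0
Node 0 (S = 95): V_0 = 1/1.05·[0.2000·29.7500 + 0.8000·0.0000] = 5.6667

$5.67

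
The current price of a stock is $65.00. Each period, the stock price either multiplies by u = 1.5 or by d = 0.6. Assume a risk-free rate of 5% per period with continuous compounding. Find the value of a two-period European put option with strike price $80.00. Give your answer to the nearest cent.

Risk-neutral probability p = (e^0.05 − 0.6)/(1.5 − 0.6) = 0.4513/0.9000 = 0.5014
Terminal stock prices: S_uu = 146.2, S_ud = 58.5, S_dd = 23.4
Terminal payoffs (K − S): max(-66.25, 0) = 0, max(21.5, 0) = 21.5, max(56.6, 0) = 56.6
Node u (S = 97.5): V_u = e^(−0.05)·[0.5014·0.0000 + 0.4986·21.5000] = 10.1968
Node d (S = 39): V_d = e^(−0.05)·[0.5014·21.5000 + 0.4986·56.6000] = 37.0984
Node 0 (S = 65): V_0 = e^(−0.05)·[0.5014·10.1968 + 0.4986·37.0984] = 22.4581

$22.46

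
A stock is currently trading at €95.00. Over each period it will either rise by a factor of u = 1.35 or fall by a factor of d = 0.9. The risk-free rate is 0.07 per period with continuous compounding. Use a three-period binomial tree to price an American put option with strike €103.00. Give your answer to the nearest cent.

€10.06

Risk-neutral probability p = (e^0.07 − 0.9)/(1.35 − 0.9) = 0.1725/0.4500 = 0.3834
Terminal stock prices: S_uuu = 233.7, S_uud = 155.8, S_udd = 103.9, S_ddd = 69.26
Terminal payoffs (K − S): max(-130.7, 0) = 0, max(-52.82, 0) = 0, max(-0.8825, 0) = 0, max(33.74, 0) = 33.74
Node uu (S = 173.1): continuation = e^(−0.07)·[0.3834·0.0000 + 0.6166·0.0000] = 0.0000; exercise value = 0.0000 ≤ continuation, so V_uu = 0.0000
Node ud (S = 115.4): continuation = e^(−0.07)·[0.3834·0.0000 + 0.6166·0.0000] = 0.0000; exercise value = 0.0000 ≤ continuation, so V_ud = 0.0000
Node dd (S = 76.95): continuation = e^(−0.07)·[0.3834·0.0000 + 0.6166·33.7450] = 19.4020; exercise value = 26.0500 > continuation, so V_dd = 26.0500 (exercise)
Node u (S = 128.2): continuation = e^(−0.07)·[0.3834·0.0000 + 0.6166·0.0000] = 0.0000; exercise value = 0.0000 ≤ continuation, so V_u = 0.0000
Node d (S = 85.5): continuation = e^(−0.07)·[0.3834·0.0000 + 0.6166·26.0500] = 14.9777; exercise value = 17.5000 > continuation, so V_d = 17.5000 (exercise)
Node 0 (S = 95): continuation = e^(−0.07)·[0.3834·0.0000 + 0.6166·17.5000] = 10.0618; exercise value = 8.0000 ≤ continuation, so V_0 = 10.0618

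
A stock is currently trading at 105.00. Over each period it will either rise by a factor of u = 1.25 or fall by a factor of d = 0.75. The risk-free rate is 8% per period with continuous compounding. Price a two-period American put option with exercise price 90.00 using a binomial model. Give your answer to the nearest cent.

Risk-neutral probability p = (e^0.08 − 0.75)/(1.25 − 0.75) = 0.3333/0.5000 = 0.6666
Terminal stock prices: S_uu = 164.1, S_ud = 98.44, S_dd = 59.06
Terminal payoffs (K − S): max(-74.06, 0) = 0, max(-8.438, 0) = 0, max(30.94, 0) = 30.94
Node u (S = 131.2): continuation = e^(−0.08)·[0.6666·0.0000 + 0.3334·0.0000] = 0.0000; exercise value = 0.0000 ≤ continuation, so V_u = 0.0000
Node d (S = 78.75): continuation = e^(−0.08)·[0.6666·0.0000 + 0.3334·30.9375] = 9.5223; exercise value = 11.2500 > continuation, so V_d = 11.2500 (exercise)
Node 0 (S = 105): continuation = e^(−0.08)·[0.6666·0.0000 + 0.3334·11.2500] = 3.4626; exercise value = 0.0000 ≤ continuation, so V_0 = 3.4626

3.46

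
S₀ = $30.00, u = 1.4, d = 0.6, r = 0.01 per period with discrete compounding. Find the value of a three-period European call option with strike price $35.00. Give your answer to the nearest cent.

$6.29

Risk-neutral probability p = (1 + 0.01 − 0.6)/(1.4 − 0.6) = 0.4100/0.8000 = 0.5125
Terminal stock prices: S_uuu = 82.32, S_uud = 35.28, S_udd = 15.12, S_ddd = 6.48
Terminal payoffs (S − K): max(47.32, 0) = 47.32, max(0.28, 0) = 0.28, max(-19.88, 0) = 0, max(-28.52, 0) = 0
Node uu (S = 58.8): V_uu = 1/1.01·[0.5125·47.3200 + 0.4875·0.2800] = 24.1465
Node ud (S = 25.2): V_ud = 1/1.01·[0.5125·0.2800 + 0.4875·0.0000] = 0.1421
Node dd (S = 10.8): V_dd = 1/1.01·[0.5125·0.0000 + 0.4875·0.0000] = 0.0000
Node u (S = 42): V_u = 1/1.01·[0.5125·24.1465 + 0.4875·0.1421] = 12.3212
Node d (S = 18): V_d = 1/1.01·[0.5125·0.1421 + 0.4875·0.0000] = 0.0721
Node 0 (S = 30): V_0 = 1/1.01·[0.5125·12.3212 + 0.4875·0.0721] = 6.2869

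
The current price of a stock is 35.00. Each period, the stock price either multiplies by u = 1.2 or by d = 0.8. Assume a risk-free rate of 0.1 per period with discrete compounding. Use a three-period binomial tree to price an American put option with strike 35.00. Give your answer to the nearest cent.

Risk-neutral probability p = (1 + 0.1 − 0.8)/(1.2 − 0.8) = 0.3000/0.4000 = 0.7500
Terminal stock prices: S_uuu = 60.48, S_uud = 40.32, S_udd = 26.88, S_ddd = 17.92
Terminal payoffs (K − S): max(-25.48, 0) = 0, max(-5.32, 0) = 0, max(8.12, 0) = 8.12, max(17.08, 0) = 17.08
Node uu (S = 50.4): continuation = 1/1.1·[0.7500·0.0000 + 0.2500·0.0000] = 0.0000; exercise value = 0.0000 ≤ continuation, so V_uu = 0.0000
Node ud (S = 33.6): continuation = 1/1.1·[0.7500·0.0000 + 0.2500·8.1200] = 1.8455; exercise value = 1.4000 ≤ continuation, so V_ud = 1.8455
Node dd (S = 22.4): continuation = 1/1.1·[0.7500·8.1200 + 0.2500·17.0800] = 9.4182; exercise value = 12.6000 > continuation, so V_dd = 12.6000 (exercise)
Node u (S = 42): continuation = 1/1.1·[0.7500·0.0000 + 0.2500·1.8455] = 0.4194; exercise value = 0.0000 ≤ continuation, so V_u = 0.4194
Node d (S = 28): continuation = 1/1.1·[0.7500·1.8455 + 0.2500·12.6000] = 4.1219; exercise value = 7.0000 > continuation, so V_d = 7.0000 (exercise)
Node 0 (S = 35): continuation = 1/1.1·[0.7500·0.4194 + 0.2500·7.0000] = 1.8769; exercise value = 0.0000 ≤ continuation, so V_0 = 1.8769

1.88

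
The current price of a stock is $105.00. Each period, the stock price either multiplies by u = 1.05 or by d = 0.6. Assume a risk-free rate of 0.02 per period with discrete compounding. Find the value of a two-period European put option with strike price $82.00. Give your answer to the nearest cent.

Risk-neutral probability p = (1 + 0.02 − 0.6)/(1.05 − 0.6) = 0.4200/0.4500 = 0.9333
Terminal stock prices: S_uu = 115.8, S_ud = 66.15, S_dd = 37.8
Terminal payoffs (K − S): max(-33.76, 0) = 0, max(15.85, 0) = 15.85, max(44.2, 0) = 44.2
Node u (S = 110.2): V_u = 1/1.02·[0.9333·0.0000 + 0.0667·15.8500] = 1.0359
Node d (S = 63): V_d = 1/1.02·[0.9333·15.8500 + 0.0667·44.2000] = 17.3922
Node 0 (S = 105): V_0 = 1/1.02·[0.9333·1.0359 + 0.0667·17.3922] = 2.0847

$2.08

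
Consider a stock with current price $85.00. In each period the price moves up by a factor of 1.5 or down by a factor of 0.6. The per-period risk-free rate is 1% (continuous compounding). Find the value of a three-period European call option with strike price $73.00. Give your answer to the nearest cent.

$33.37

Risk-neutral probability p = (e^0.01 − 0.6)/(1.5 − 0.6) = 0.4101/0.9000 = 0.4556
Terminal stock prices: S_uuu = 286.9, S_uud = 114.8, S_udd = 45.9, S_ddd = 18.36
Terminal payoffs (S − K): max(213.9, 0) = 213.9, max(41.75, 0) = 41.75, max(-27.1, 0) = 0, max(-54.64, 0) = 0
Node uu (S = 191.2): V_uu = e^(−0.01)·[0.4556·213.8750 + 0.5444·41.7500] = 118.9764
Node ud (S = 76.5): V_ud = e^(−0.01)·[0.4556·41.7500 + 0.5444·0.0000] = 18.8325
Node dd (S = 30.6): V_dd = e^(−0.01)·[0.4556·0.0000 + 0.5444·0.0000] = 0.0000
Node u (S = 127.5): V_u = e^(−0.01)·[0.4556·118.9764 + 0.5444·18.8325] = 63.8178
Node d (S = 51): V_d = e^(−0.01)·[0.4556·18.8325 + 0.5444·0.0000] = 8.4949
Node 0 (S = 85): V_0 = e^(−0.01)·[0.4556·63.8178 + 0.5444·8.4949] = 33.3653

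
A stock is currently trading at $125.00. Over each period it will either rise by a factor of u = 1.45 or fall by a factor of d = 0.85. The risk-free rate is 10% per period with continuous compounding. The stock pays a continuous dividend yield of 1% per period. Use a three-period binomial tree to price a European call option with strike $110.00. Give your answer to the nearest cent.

$44.95

Per-period risk-free factor R = e^0.1 = 1.1052; dividend-adjusted growth = e^(0.1−0.01) = 1.0942.
Risk-neutral probability p = (1.0942 − 0.85)/(1.45 − 0.85) = 0.2442/0.6000 = 0.4070
Terminal stock prices: S_uuu = 381.1, S_uud = 223.4, S_udd = 131, S_ddd = 76.77
Terminal payoffs (S − K): max(271.1, 0) = 271.1, max(113.4, 0) = 113.4, max(20.95, 0) = 20.95, max(-33.23, 0) = 0
Node uu (S = 262.8): V_uu = e^(−0.1)·[0.4070·271.0781 + 0.5930·113.3906] = 160.6654
Node ud (S = 154.1): V_ud = e^(−0.1)·[0.4070·113.3906 + 0.5930·20.9531] = 52.9974
Node dd (S = 90.31): V_dd = e^(−0.1)·[0.4070·20.9531 + 0.5930·0.0000] = 7.7156
Node u (S = 181.2): V_u = e^(−0.1)·[0.4070·160.6654 + 0.5930·52.9974] = 87.6006
Node d (S = 106.2): V_d = e^(−0.1)·[0.4070·52.9974 + 0.5930·7.7156] = 23.6555
Node 0 (S = 125): V_0 = e^(−0.1)·[0.4070·87.6006 + 0.5930·23.6555] = 44.9509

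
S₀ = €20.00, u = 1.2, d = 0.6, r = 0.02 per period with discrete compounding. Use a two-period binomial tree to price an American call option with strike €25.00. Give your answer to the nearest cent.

Risk-neutral probability p = (1 + 0.02 − 0.6)/(1.2 − 0.6) = 0.4200/0.6000 = 0.7000
Terminal stock prices: S_uu = 28.8, S_ud = 14.4, S_dd = 7.2
Terminal payoffs (S − K): max(3.8, 0) = 3.8, max(-10.6, 0) = 0, max(-17.8, 0) = 0
Node u (S = 24): continuation = 1/1.02·[0.7000·3.8000 + 0.3000·0.0000] = 2.6078; exercise value = 0.0000 ≤ continuation, so V_u = 2.6078
Node d (S = 12): continuation = 1/1.02·[0.7000·0.0000 + 0.3000·0.0000] = 0.0000; exercise value = 0.0000 ≤ continuation, so V_d = 0.0000
Node 0 (S = 20): continuation = 1/1.02·[0.7000·2.6078 + 0.3000·0.0000] = 1.7897; exercise value = 0.0000 ≤ continuation, so V_0 = 1.7897

€1.79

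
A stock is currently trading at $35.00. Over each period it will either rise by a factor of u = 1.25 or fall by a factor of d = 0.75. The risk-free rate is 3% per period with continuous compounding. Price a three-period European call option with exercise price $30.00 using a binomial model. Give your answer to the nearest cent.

Risk-neutral probability p = (e^0.03 − 0.75)/(1.25 − 0.75) = 0.2805/0.5000 = 0.5609
Terminal stock prices: S_uuu = 68.36, S_uud = 41.02, S_udd = 24.61, S_ddd = 14.77
Terminal payoffs (S − K): max(38.36, 0) = 38.36, max(11.02, 0) = 11.02, max(-5.391, 0) = 0, max(-15.23, 0) = 0
Node uu (S = 54.69): V_uu = e^(−0.03)·[0.5609·38.3594 + 0.4391·11.0156] = 25.5741
Node ud (S = 32.81): V_ud = e^(−0.03)·[0.5609·11.0156 + 0.4391·0.0000] = 5.9962
Node dd (S = 19.69): V_dd = e^(−0.03)·[0.5609·0.0000 + 0.4391·0.0000] = 0.0000
Node u (S = 43.75): V_u = e^(−0.03)·[0.5609·25.5741 + 0.4391·5.9962] = 16.4759
Node d (S = 26.25): V_d = e^(−0.03)·[0.5609·5.9962 + 0.4391·0.0000] = 3.2639
Node 0 (S = 35): V_0 = e^(−0.03)·[0.5609·16.4759 + 0.4391·3.2639] = 10.3591

$10.36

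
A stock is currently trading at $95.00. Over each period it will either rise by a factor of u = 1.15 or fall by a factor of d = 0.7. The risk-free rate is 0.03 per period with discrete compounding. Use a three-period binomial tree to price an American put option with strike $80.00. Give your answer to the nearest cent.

$4.77

Risk-neutral probability p = (1 + 0.03 − 0.7)/(1.15 − 0.7) = 0.3300/0.4500 = 0.7333
Terminal stock prices: S_uuu = 144.5, S_uud = 87.95, S_udd = 53.53, S_ddd = 32.58
Terminal payoffs (K − S): max(-64.48, 0) = 0, max(-7.946, 0) = 0, max(26.47, 0) = 26.47, max(47.42, 0) = 47.42
Node uu (S = 125.6): continuation = 1/1.03·[0.7333·0.0000 + 0.2667·0.0000] = 0.0000; exercise value = 0.0000 ≤ continuation, so V_uu = 0.0000
Node ud (S = 76.47): continuation = 1/1.03·[0.7333·0.0000 + 0.2667·26.4675] = 6.8524; exercise value = 3.5250 ≤ continuation, so V_ud = 6.8524
Node dd (S = 46.55): continuation = 1/1.03·[0.7333·26.4675 + 0.2667·47.4150] = 31.1199; exercise value = 33.4500 > continuation, so V_dd = 33.4500 (exercise)
Node u (S = 109.2): continuation = 1/1.03·[0.7333·0.0000 + 0.2667·6.8524] = 1.7741; exercise value = 0.0000 ≤ continuation, so V_u = 1.7741
Node d (S = 66.5): continuation = 1/1.03·[0.7333·6.8524 + 0.2667·33.4500] = 13.5389; exercise value = 13.5000 ≤ continuation, so V_d = 13.5389
Node 0 (S = 95): continuation = 1/1.03·[0.7333·1.7741 + 0.2667·13.5389] = 4.7683; exercise value = 0.0000 ≤ continuation, so V_0 = 4.7683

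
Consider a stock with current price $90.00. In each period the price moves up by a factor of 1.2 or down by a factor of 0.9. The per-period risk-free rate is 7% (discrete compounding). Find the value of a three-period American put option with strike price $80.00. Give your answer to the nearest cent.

Risk-neutral probability p = (1 + 0.07 − 0.9)/(1.2 − 0.9) = 0.1700/0.3000 = 0.5667
Terminal stock prices: S_uuu = 155.5, S_uud = 116.6, S_udd = 87.48, S_ddd = 65.61
Terminal payoffs (K − S): max(-75.52, 0) = 0, max(-36.64, 0) = 0, max(-7.48, 0) = 0, max(14.39, 0) = 14.39
Node uu (S = 129.6): continuation = 1/1.07·[0.5667·0.0000 + 0.4333·0.0000] = 0.0000; exercise value = 0.0000 ≤ continuation, so V_uu = 0.0000
Node ud (S = 97.2): continuation = 1/1.07·[0.5667·0.0000 + 0.4333·0.0000] = 0.0000; exercise value = 0.0000 ≤ continuation, so V_ud = 0.0000
Node dd (S = 72.9): continuation = 1/1.07·[0.5667·0.0000 + 0.4333·14.3900] = 5.8277; exercise value = 7.1000 > continuation, so V_dd = 7.1000 (exercise)
Node u (S = 108): continuation = 1/1.07·[0.5667·0.0000 + 0.4333·0.0000] = 0.0000; exercise value = 0.0000 ≤ continuation, so V_u = 0.0000
Node d (S = 81): continuation = 1/1.07·[0.5667·0.0000 + 0.4333·7.1000] = 2.8754; exercise value = 0.0000 ≤ continuation, so V_d = 2.8754
Node 0 (S = 90): continuation = 1/1.07·[0.5667·0.0000 + 0.4333·2.8754] = 1.1645; exercise value = 0.0000 ≤ continuation, so V_0 = 1.1645

$1.16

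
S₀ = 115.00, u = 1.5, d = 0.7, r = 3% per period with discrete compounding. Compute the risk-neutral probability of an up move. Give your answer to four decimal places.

Risk-neutral probability p = (1 + 0.03 − 0.7)/(1.5 − 0.7) = 0.3300/0.8000 = 0.4125

p = 0.4125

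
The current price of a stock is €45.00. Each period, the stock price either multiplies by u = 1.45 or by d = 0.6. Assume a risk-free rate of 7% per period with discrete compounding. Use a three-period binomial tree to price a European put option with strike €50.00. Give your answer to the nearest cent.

Risk-neutral probability p = (1 + 0.07 − 0.6)/(1.45 − 0.6) = 0.4700/0.8500 = 0.5529
Terminal stock prices: S_uuu = 137.2, S_uud = 56.77, S_udd = 23.49, S_ddd = 9.72
Terminal payoffs (K − S): max(-87.19, 0) = 0, max(-6.767, 0) = 0, max(26.51, 0) = 26.51, max(40.28, 0) = 40.28
Node uu (S = 94.61): V_uu = 1/1.07·[0.5529·0.0000 + 0.4471·0.0000] = 0.0000
Node ud (S = 39.15): V_ud = 1/1.07·[0.5529·0.0000 + 0.4471·26.5100] = 11.0762
Node dd (S = 16.2): V_dd = 1/1.07·[0.5529·26.5100 + 0.4471·40.2800] = 30.5290
Node u (S = 65.25): V_u = 1/1.07·[0.5529·0.0000 + 0.4471·11.0762] = 4.6278
Node d (S = 27): V_d = 1/1.07·[0.5529·11.0762 + 0.4471·30.5290] = 18.4792
Node 0 (S = 45): V_0 = 1/1.07·[0.5529·4.6278 + 0.4471·18.4792] = 10.1123

€10.11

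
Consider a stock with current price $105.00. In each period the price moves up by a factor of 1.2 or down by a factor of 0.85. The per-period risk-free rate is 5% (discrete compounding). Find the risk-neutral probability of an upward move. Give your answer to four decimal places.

p = 0.5714

Risk-neutral probability p = (1 + 0.05 − 0.85)/(1.2 − 0.85) = 0.2000/0.3500 = 0.5714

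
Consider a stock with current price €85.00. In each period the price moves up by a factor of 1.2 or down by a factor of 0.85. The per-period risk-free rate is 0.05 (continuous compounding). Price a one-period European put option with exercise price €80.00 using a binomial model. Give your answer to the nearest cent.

Risk-neutral probability p = (e^0.05 − 0.85)/(1.2 − 0.85) = 0.2013/0.3500 = 0.5751
Terminal stock prices: S_u = 102, S_d = 72.25
Terminal payoffs (K − S): max(-22, 0) = 0, max(7.75, 0) = 7.75
Node 0 (S = 85): V_0 = e^(−0.05)·[0.5751·0.0000 + 0.4249·7.7500] = 3.1327

€3.13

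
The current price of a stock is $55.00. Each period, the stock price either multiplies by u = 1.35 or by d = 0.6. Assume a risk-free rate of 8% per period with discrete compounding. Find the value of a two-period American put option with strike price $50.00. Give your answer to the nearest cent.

$6.74

Risk-neutral probability p = (1 + 0.08 − 0.6)/(1.35 − 0.6) = 0.4800/0.7500 = 0.6400
Terminal stock prices: S_uu = 100.2, S_ud = 44.55, S_dd = 19.8
Terminal payoffs (K − S): max(-50.24, 0) = 0, max(5.45, 0) = 5.45, max(30.2, 0) = 30.2
Node u (S = 74.25): continuation = 1/1.08·[0.6400·0.0000 + 0.3600·5.4500] = 1.8167; exercise value = 0.0000 ≤ continuation, so V_u = 1.8167
Node d (S = 33): continuation = 1/1.08·[0.6400·5.4500 + 0.3600·30.2000] = 13.2963; exercise value = 17.0000 > continuation, so V_d = 17.0000 (exercise)
Node 0 (S = 55): continuation = 1/1.08·[0.6400·1.8167 + 0.3600·17.0000] = 6.7432; exercise value = 0.0000 ≤ continuation, so V_0 = 6.7432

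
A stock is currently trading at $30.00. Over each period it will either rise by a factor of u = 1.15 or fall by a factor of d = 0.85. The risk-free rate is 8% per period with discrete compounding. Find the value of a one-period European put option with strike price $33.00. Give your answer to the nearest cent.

$1.62

Risk-neutral probability p = (1 + 0.08 − 0.85)/(1.15 − 0.85) = 0.2300/0.3000 = 0.7667
Terminal stock prices: S_u = 34.5, S_d = 25.5
Terminal payoffs (K − S): max(-1.5, 0) = 0, max(7.5, 0) = 7.5
Node 0 (S = 30): V_0 = 1/1.08·[0.7667·0.0000 + 0.2333·7.5000] = 1.6204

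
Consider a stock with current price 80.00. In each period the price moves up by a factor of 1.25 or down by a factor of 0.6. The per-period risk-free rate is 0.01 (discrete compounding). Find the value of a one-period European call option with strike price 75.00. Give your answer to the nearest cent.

15.61

Risk-neutral probability p = (1 + 0.01 − 0.6)/(1.25 − 0.6) = 0.4100/0.6500 = 0.6308
Terminal stock prices: S_u = 100, S_d = 48
Terminal payoffs (S − K): max(25, 0) = 25, max(-27, 0) = 0
Node 0 (S = 80): V_0 = 1/1.01·[0.6308·25.0000 + 0.3692·0.0000] = 15.6131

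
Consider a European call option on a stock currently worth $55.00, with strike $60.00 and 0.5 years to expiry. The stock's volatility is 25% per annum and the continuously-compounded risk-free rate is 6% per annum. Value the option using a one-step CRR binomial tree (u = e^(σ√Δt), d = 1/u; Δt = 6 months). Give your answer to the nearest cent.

CRR parameters: u = e^(σ√Δt) = e^(0.25·√0.5) = 1.1934, d = 1/u = 0.8380
Per-period rate: rΔt = 0.06·0.5 = 0.03, so R = e^0.03 = 1.0305
Risk-neutral probability p = (e^0.03 − 0.8380)/(1.1934 − 0.8380) = 0.1925/0.3554 = 0.5416
Terminal stock prices: S_u = 65.64, S_d = 46.09
Terminal payoffs (S − K): max(5.635, 0) = 5.635, max(-13.91, 0) = 0
Node 0 (S = 55): V_0 = e^(−0.03)·[0.5416·5.6351 + 0.4584·0.0000] = 2.9618

$2.96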